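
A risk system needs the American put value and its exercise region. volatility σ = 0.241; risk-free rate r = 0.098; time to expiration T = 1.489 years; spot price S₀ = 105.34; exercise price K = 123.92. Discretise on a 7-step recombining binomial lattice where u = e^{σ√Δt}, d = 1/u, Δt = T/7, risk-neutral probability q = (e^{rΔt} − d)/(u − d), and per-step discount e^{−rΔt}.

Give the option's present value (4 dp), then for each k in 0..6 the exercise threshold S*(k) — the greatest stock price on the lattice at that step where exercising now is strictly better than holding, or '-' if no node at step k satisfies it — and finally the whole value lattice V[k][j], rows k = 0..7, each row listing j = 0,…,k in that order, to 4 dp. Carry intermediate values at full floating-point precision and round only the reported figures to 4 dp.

Δt=0.21271, u=1.11756, d=0.89480, q=0.56680, disc=e^(-rΔt)=0.97937
k=7 terminal: V=max(K-S,0) → 75.5378 63.4930 48.4497 29.6614 6.1958 0.0000 0.0000 0.0000
k=6: j=0 S=54.0703 intr=69.8497 cont=67.2933 V=69.8497[EX]; j=1 S=67.5310 intr=56.3890 cont=53.8325 V=56.3890[EX]; j=2 S=84.3429 intr=39.5771 cont=37.0206 V=39.5771[EX]; j=3 S=105.3400 intr=18.5800 cont=16.0235 V=18.5800[EX]; j=4 S=131.5644 intr=0.0000 cont=2.6286 V=2.6286[hold]; j=5 S=164.3173 intr=0.0000 cont=0.0000 V=0.0000[hold]; j=6 S=205.2240 intr=0.0000 cont=0.0000 V=0.0000[hold]  S*(6)=105.3400
k=5: j=0 S=60.4270 intr=63.4930 cont=60.9365 V=63.4930[EX]; j=1 S=75.4703 intr=48.4497 cont=45.8932 V=48.4497[EX]; j=2 S=94.2586 intr=29.6614 cont=27.1049 V=29.6614[EX]; j=3 S=117.7242 intr=6.1958 cont=9.3419 V=9.3419[hold]; j=4 S=147.0316 intr=0.0000 cont=1.1152 V=1.1152[hold]; j=5 S=183.6351 intr=0.0000 cont=0.0000 V=0.0000[hold]  S*(5)=94.2586
k=4: j=0 S=67.5310 intr=56.3890 cont=53.8325 V=56.3890[EX]; j=1 S=84.3429 intr=39.5771 cont=37.0206 V=39.5771[EX]; j=2 S=105.3400 intr=18.5800 cont=17.7700 V=18.5800[EX]; j=3 S=131.5644 intr=0.0000 cont=4.5825 V=4.5825[hold]; j=4 S=164.3173 intr=0.0000 cont=0.4731 V=0.4731[hold]  S*(4)=105.3400
k=3: j=0 S=75.4703 intr=48.4497 cont=45.8932 V=48.4497[EX]; j=1 S=94.2586 intr=29.6614 cont=27.1049 V=29.6614[EX]; j=2 S=117.7242 intr=6.1958 cont=10.4265 V=10.4265[hold]; j=3 S=147.0316 intr=0.0000 cont=2.2068 V=2.2068[hold]  S*(3)=94.2586
k=2: j=0 S=84.3429 intr=39.5771 cont=37.0206 V=39.5771[EX]; j=1 S=105.3400 intr=18.5800 cont=18.3720 V=18.5800[EX]; j=2 S=131.5644 intr=0.0000 cont=5.6486 V=5.6486[hold]  S*(2)=105.3400
k=1: j=0 S=94.2586 intr=29.6614 cont=27.1049 V=29.6614[EX]; j=1 S=117.7242 intr=6.1958 cont=11.0183 V=11.0183[hold]  S*(1)=94.2586
k=0: j=0 S=105.3400 intr=18.5800 cont=18.7005 V=18.7005[hold]  S*(0)=-

price = 18.7005
boundary = - 94.2586 105.3400 94.2586 105.3400 94.2586 105.3400
tree:
18.7005
29.6614 11.0183
39.5771 18.5800 5.6486
48.4497 29.6614 10.4265 2.2068
56.3890 39.5771 18.5800 4.5825 0.4731
63.4930 48.4497 29.6614 9.3419 1.1152 0.0000
69.8497 56.3890 39.5771 18.5800 2.6286 0.0000 0.0000
75.5378 63.4930 48.4497 29.6614 6.1958 0.0000 0.0000 0.0000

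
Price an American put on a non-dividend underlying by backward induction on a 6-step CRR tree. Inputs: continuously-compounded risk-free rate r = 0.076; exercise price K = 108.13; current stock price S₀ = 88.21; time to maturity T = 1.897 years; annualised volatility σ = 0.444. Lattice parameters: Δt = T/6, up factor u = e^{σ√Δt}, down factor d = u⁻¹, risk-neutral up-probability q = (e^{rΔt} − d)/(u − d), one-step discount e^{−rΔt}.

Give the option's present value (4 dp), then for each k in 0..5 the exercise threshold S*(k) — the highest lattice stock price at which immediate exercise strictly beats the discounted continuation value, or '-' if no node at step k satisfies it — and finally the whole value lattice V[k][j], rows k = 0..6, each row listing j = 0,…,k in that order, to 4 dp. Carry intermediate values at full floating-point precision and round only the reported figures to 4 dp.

Δt=0.31617, u=1.28358, d=0.77907, q=0.48611, disc=e^(-rΔt)=0.97626
k=6 terminal: V=max(K-S,0) → 88.4070 75.6346 54.5910 19.9200 0.0000 0.0000 0.0000
k=5: j=0 S=25.3162 intr=82.8138 cont=80.2466 V=82.8138[EX]; j=1 S=41.7105 intr=66.4195 cont=63.8522 V=66.4195[EX]; j=2 S=68.7217 intr=39.4083 cont=36.8411 V=39.4083[EX]; j=3 S=113.2249 intr=0.0000 cont=9.9936 V=9.9936[hold]; j=4 S=186.5476 intr=0.0000 cont=0.0000 V=0.0000[hold]; j=5 S=307.3532 intr=0.0000 cont=0.0000 V=0.0000[hold]  S*(5)=68.7217
k=4: j=0 S=32.4954 intr=75.6346 cont=73.0673 V=75.6346[EX]; j=1 S=53.5390 intr=54.5910 cont=52.0238 V=54.5910[EX]; j=2 S=88.2100 intr=19.9200 cont=24.5133 V=24.5133[hold]; j=3 S=145.3335 intr=0.0000 cont=5.0137 V=5.0137[hold]; j=4 S=239.4494 intr=0.0000 cont=0.0000 V=0.0000[hold]  S*(4)=53.5390
k=3: j=0 S=41.7105 intr=66.4195 cont=63.8522 V=66.4195[EX]; j=1 S=68.7217 intr=39.4083 cont=39.0209 V=39.4083[EX]; j=2 S=113.2249 intr=0.0000 cont=14.6773 V=14.6773[hold]; j=3 S=186.5476 intr=0.0000 cont=2.5153 V=2.5153[hold]  S*(3)=68.7217
k=2: j=0 S=53.5390 intr=54.5910 cont=52.0238 V=54.5910[EX]; j=1 S=88.2100 intr=19.9200 cont=26.7361 V=26.7361[hold]; j=2 S=145.3335 intr=0.0000 cont=8.5571 V=8.5571[hold]  S*(2)=53.5390
k=1: j=0 S=68.7217 intr=39.4083 cont=40.0758 V=40.0758[hold]; j=1 S=113.2249 intr=0.0000 cont=17.4741 V=17.4741[hold]  S*(1)=-
k=0: j=0 S=88.2100 intr=19.9200 cont=28.3982 V=28.3982[hold]  S*(0)=-

price = 28.3982
boundary = - - 53.5390 68.7217 53.5390 68.7217
tree:
28.3982
40.0758 17.4741
54.5910 26.7361 8.5571
66.4195 39.4083 14.6773 2.5153
75.6346 54.5910 24.5133 5.0137 0.0000
82.8138 66.4195 39.4083 9.9936 0.0000 0.0000
88.4070 75.6346 54.5910 19.9200 0.0000 0.0000 0.0000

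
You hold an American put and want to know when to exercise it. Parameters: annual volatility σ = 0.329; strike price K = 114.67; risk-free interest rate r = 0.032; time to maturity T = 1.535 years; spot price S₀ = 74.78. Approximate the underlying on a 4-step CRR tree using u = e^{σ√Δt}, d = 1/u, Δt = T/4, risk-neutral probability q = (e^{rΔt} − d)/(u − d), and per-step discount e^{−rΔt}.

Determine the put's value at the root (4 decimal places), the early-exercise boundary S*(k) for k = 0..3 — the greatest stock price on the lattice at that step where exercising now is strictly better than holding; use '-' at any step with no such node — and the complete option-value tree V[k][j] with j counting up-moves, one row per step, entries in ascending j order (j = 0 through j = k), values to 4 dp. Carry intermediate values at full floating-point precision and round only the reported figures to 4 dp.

price = 40.0950
boundary = - 60.9920 74.7800 91.6849
tree:
40.0950
53.6780 26.3738
64.9237 39.8900 12.3716
74.0960 53.6780 22.9851 1.1616
81.5770 64.9237 39.8900 2.2586 0.0000

Δt=0.38375, u=1.22606, d=0.81562, q=0.47933, disc=e^(-rΔt)=0.98780
k=4 terminal: V=max(K-S,0) → 81.5770 64.9237 39.8900 2.2586 0.0000
k=3: j=0 S=40.5740 intr=74.0960 cont=72.6964 V=74.0960[EX]; j=1 S=60.9920 intr=53.6780 cont=52.2784 V=53.6780[EX]; j=2 S=91.6849 intr=22.9851 cont=21.5855 V=22.9851[EX]; j=3 S=137.8234 intr=0.0000 cont=1.1616 V=1.1616[hold]  S*(3)=91.6849
k=2: j=0 S=49.7463 intr=64.9237 cont=63.5242 V=64.9237[EX]; j=1 S=74.7800 intr=39.8900 cont=38.4905 V=39.8900[EX]; j=2 S=112.4114 intr=2.2586 cont=12.3716 V=12.3716[hold]  S*(2)=74.7800
k=1: j=0 S=60.9920 intr=53.6780 cont=52.2784 V=53.6780[EX]; j=1 S=91.6849 intr=22.9851 cont=26.3738 V=26.3738[hold]  S*(1)=60.9920
k=0: j=0 S=74.7800 intr=39.8900 cont=40.0950 V=40.0950[hold]  S*(0)=-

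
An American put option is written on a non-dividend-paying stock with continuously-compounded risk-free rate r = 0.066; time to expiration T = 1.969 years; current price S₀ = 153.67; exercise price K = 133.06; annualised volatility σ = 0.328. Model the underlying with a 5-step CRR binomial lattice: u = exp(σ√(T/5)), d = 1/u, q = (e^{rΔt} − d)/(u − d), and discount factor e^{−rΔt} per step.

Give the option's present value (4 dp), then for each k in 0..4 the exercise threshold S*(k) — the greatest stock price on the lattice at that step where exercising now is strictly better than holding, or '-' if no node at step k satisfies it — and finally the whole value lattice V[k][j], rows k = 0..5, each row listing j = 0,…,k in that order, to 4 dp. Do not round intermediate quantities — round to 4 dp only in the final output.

Δt=0.39380, u=1.22855, d=0.81397, q=0.51224, disc=e^(-rΔt)=0.97434
k=5 terminal: V=max(K-S,0) → 78.1525 50.1867 7.9772 0.0000 0.0000 0.0000
k=4: j=0 S=67.4564 intr=65.6036 cont=62.1898 V=65.6036[EX]; j=1 S=101.8137 intr=31.2463 cont=27.8325 V=31.2463[EX]; j=2 S=153.6700 intr=0.0000 cont=3.7911 V=3.7911[hold]; j=3 S=231.9381 intr=0.0000 cont=0.0000 V=0.0000[hold]; j=4 S=350.0700 intr=0.0000 cont=0.0000 V=0.0000[hold]  S*(4)=101.8137
k=3: j=0 S=82.8733 intr=50.1867 cont=46.7729 V=50.1867[EX]; j=1 S=125.0828 intr=7.9772 cont=16.7419 V=16.7419[hold]; j=2 S=188.7907 intr=0.0000 cont=1.8017 V=1.8017[hold]; j=3 S=284.9466 intr=0.0000 cont=0.0000 V=0.0000[hold]  S*(3)=82.8733
k=2: j=0 S=101.8137 intr=31.2463 cont=32.2070 V=32.2070[hold]; j=1 S=153.6700 intr=0.0000 cont=8.8558 V=8.8558[hold]; j=2 S=231.9381 intr=0.0000 cont=0.8563 V=0.8563[hold]  S*(2)=-
k=1: j=0 S=125.0828 intr=7.9772 cont=19.7262 V=19.7262[hold]; j=1 S=188.7907 intr=0.0000 cont=4.6361 V=4.6361[hold]  S*(1)=-
k=0: j=0 S=153.6700 intr=0.0000 cont=11.6887 V=11.6887[hold]  S*(0)=-

price = 11.6887
boundary = - - - 82.8733 101.8137
tree:
11.6887
19.7262 4.6361
32.2070 8.8558 0.8563
50.1867 16.7419 1.8017 0.0000
65.6036 31.2463 3.7911 0.0000 0.0000
78.1525 50.1867 7.9772 0.0000 0.0000 0.0000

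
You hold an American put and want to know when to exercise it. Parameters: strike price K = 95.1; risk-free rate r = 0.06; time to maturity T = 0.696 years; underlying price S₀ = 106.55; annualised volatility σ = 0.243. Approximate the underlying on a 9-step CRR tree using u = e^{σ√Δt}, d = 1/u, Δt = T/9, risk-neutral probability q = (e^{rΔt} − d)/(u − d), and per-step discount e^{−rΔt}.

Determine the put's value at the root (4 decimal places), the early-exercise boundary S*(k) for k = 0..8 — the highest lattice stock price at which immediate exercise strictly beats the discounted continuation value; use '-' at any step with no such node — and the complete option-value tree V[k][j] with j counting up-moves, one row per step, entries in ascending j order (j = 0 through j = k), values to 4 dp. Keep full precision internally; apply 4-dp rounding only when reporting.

price = 2.7481
boundary = - - - - - 76.0002 81.3135 76.0002 81.3135
tree:
2.7481
4.3109 1.3156
6.5861 2.2283 0.4765
9.7558 3.6900 0.8854 0.0994
13.9382 5.9440 1.6216 0.2070 0.0000
19.0998 9.2509 2.9141 0.4310 0.0000 0.0000
24.0658 13.7865 5.1051 0.8975 0.0000 0.0000 0.0000
28.7074 19.0998 8.6255 1.8687 0.0000 0.0000 0.0000 0.0000
33.0457 24.0658 13.7865 3.8910 0.0000 0.0000 0.0000 0.0000 0.0000
37.1005 28.7074 19.0998 8.1018 0.0000 0.0000 0.0000 0.0000 0.0000 0.0000

Δt=0.07733, u=1.06991, d=0.93466, q=0.51750, disc=e^(-rΔt)=0.99537
k=9 terminal: V=max(K-S,0) → 37.1005 28.7074 19.0998 8.1018 0.0000 0.0000 0.0000 0.0000 0.0000 0.0000
k=8: j=0 S=62.0543 intr=33.0457 cont=32.6055 V=33.0457[EX]; j=1 S=71.0342 intr=24.0658 cont=23.6256 V=24.0658[EX]; j=2 S=81.3135 intr=13.7865 cont=13.3463 V=13.7865[EX]; j=3 S=93.0804 intr=2.0196 cont=3.8910 V=3.8910[hold]; j=4 S=106.5500 intr=0.0000 cont=0.0000 V=0.0000[hold]; j=5 S=121.9688 intr=0.0000 cont=0.0000 V=0.0000[hold]; j=6 S=139.6189 intr=0.0000 cont=0.0000 V=0.0000[hold]; j=7 S=159.8231 intr=0.0000 cont=0.0000 V=0.0000[hold]; j=8 S=182.9511 intr=0.0000 cont=0.0000 V=0.0000[hold]  S*(8)=81.3135
k=7: j=0 S=66.3926 intr=28.7074 cont=28.2672 V=28.7074[EX]; j=1 S=76.0002 intr=19.0998 cont=18.6595 V=19.0998[EX]; j=2 S=86.9982 intr=8.1018 cont=8.6255 V=8.6255[hold]; j=3 S=99.5877 intr=0.0000 cont=1.8687 V=1.8687[hold]; j=4 S=113.9990 intr=0.0000 cont=0.0000 V=0.0000[hold]; j=5 S=130.4958 intr=0.0000 cont=0.0000 V=0.0000[hold]; j=6 S=149.3798 intr=0.0000 cont=0.0000 V=0.0000[hold]; j=7 S=170.9965 intr=0.0000 cont=0.0000 V=0.0000[hold]  S*(7)=76.0002
k=6: j=0 S=71.0342 intr=24.0658 cont=23.6256 V=24.0658[EX]; j=1 S=81.3135 intr=13.7865 cont=13.6160 V=13.7865[EX]; j=2 S=93.0804 intr=2.0196 cont=5.1051 V=5.1051[hold]; j=3 S=106.5500 intr=0.0000 cont=0.8975 V=0.8975[hold]; j=4 S=121.9688 intr=0.0000 cont=0.0000 V=0.0000[hold]; j=5 S=139.6189 intr=0.0000 cont=0.0000 V=0.0000[hold]; j=6 S=159.8231 intr=0.0000 cont=0.0000 V=0.0000[hold]  S*(6)=81.3135
k=5: j=0 S=76.0002 intr=19.0998 cont=18.6595 V=19.0998[EX]; j=1 S=86.9982 intr=8.1018 cont=9.2509 V=9.2509[hold]; j=2 S=99.5877 intr=0.0000 cont=2.9141 V=2.9141[hold]; j=3 S=113.9990 intr=0.0000 cont=0.4310 V=0.4310[hold]; j=4 S=130.4958 intr=0.0000 cont=0.0000 V=0.0000[hold]; j=5 S=149.3798 intr=0.0000 cont=0.0000 V=0.0000[hold]  S*(5)=76.0002
k=4: j=0 S=81.3135 intr=13.7865 cont=13.9382 V=13.9382[hold]; j=1 S=93.0804 intr=2.0196 cont=5.9440 V=5.9440[hold]; j=2 S=106.5500 intr=0.0000 cont=1.6216 V=1.6216[hold]; j=3 S=121.9688 intr=0.0000 cont=0.2070 V=0.2070[hold]; j=4 S=139.6189 intr=0.0000 cont=0.0000 V=0.0000[hold]  S*(4)=-
k=3: j=0 S=86.9982 intr=8.1018 cont=9.7558 V=9.7558[hold]; j=1 S=99.5877 intr=0.0000 cont=3.6900 V=3.6900[hold]; j=2 S=113.9990 intr=0.0000 cont=0.8854 V=0.8854[hold]; j=3 S=130.4958 intr=0.0000 cont=0.0994 V=0.0994[hold]  S*(3)=-
k=2: j=0 S=93.0804 intr=2.0196 cont=6.5861 V=6.5861[hold]; j=1 S=106.5500 intr=0.0000 cont=2.2283 V=2.2283[hold]; j=2 S=121.9688 intr=0.0000 cont=0.4765 V=0.4765[hold]  S*(2)=-
k=1: j=0 S=99.5877 intr=0.0000 cont=4.3109 V=4.3109[hold]; j=1 S=113.9990 intr=0.0000 cont=1.3156 V=1.3156[hold]  S*(1)=-
k=0: j=0 S=106.5500 intr=0.0000 cont=2.7481 V=2.7481[hold]  S*(0)=-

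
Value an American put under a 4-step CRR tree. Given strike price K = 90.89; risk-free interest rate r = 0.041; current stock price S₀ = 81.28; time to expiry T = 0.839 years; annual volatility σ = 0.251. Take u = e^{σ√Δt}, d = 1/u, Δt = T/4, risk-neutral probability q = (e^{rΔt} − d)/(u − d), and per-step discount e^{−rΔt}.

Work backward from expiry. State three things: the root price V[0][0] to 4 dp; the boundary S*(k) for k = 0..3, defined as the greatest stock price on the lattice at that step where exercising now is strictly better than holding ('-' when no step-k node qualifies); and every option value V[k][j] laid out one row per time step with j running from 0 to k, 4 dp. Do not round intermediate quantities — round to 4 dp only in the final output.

price = 12.3904
boundary = - - 64.5856 72.4536
tree:
12.3904
18.5306 6.6724
26.3044 11.3397 2.2794
33.3179 18.4364 4.6802 0.0000
39.5699 26.3044 9.6100 0.0000 0.0000

Δt=0.20975, u=1.12182, d=0.89141, q=0.50878, disc=e^(-rΔt)=0.99144
k=4 terminal: V=max(K-S,0) → 39.5699 26.3044 9.6100 0.0000 0.0000
k=3: j=0 S=57.5721 intr=33.3179 cont=32.5397 V=33.3179[EX]; j=1 S=72.4536 intr=18.4364 cont=17.6582 V=18.4364[EX]; j=2 S=91.1817 intr=0.0000 cont=4.6802 V=4.6802[hold]; j=3 S=114.7508 intr=0.0000 cont=0.0000 V=0.0000[hold]  S*(3)=72.4536
k=2: j=0 S=64.5856 intr=26.3044 cont=25.5261 V=26.3044[EX]; j=1 S=81.2800 intr=9.6100 cont=11.3397 V=11.3397[hold]; j=2 S=102.2896 intr=0.0000 cont=2.2794 V=2.2794[hold]  S*(2)=64.5856
k=1: j=0 S=72.4536 intr=18.4364 cont=18.5306 V=18.5306[hold]; j=1 S=91.1817 intr=0.0000 cont=6.6724 V=6.6724[hold]  S*(1)=-
k=0: j=0 S=81.2800 intr=9.6100 cont=12.3904 V=12.3904[hold]  S*(0)=-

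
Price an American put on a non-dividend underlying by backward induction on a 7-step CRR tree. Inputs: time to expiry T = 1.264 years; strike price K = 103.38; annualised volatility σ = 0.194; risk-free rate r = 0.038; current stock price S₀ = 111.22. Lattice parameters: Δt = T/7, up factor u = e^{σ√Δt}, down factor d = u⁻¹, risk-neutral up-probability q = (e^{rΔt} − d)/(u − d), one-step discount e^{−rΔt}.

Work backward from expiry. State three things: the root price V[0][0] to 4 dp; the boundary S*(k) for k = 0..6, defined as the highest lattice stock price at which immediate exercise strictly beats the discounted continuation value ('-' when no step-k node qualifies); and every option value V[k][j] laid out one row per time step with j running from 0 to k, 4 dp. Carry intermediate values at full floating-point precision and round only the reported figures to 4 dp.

price = 4.3392
boundary = - - - 86.8513 79.9786 86.8513 94.3145
tree:
4.3392
7.0148 1.9378
10.9853 3.4587 0.5657
16.5287 6.0362 1.1358 0.0492
23.4014 10.2152 2.2757 0.1034 0.0000
29.7302 16.5287 4.5482 0.2174 0.0000 0.0000
35.5582 23.4014 9.0655 0.4571 0.0000 0.0000 0.0000
40.9250 29.7302 16.5287 0.9610 0.0000 0.0000 0.0000 0.0000

params: Δt=0.18057 u=1.08593 d=0.92087 q=0.52112 e^(-rΔt)=0.99316
t_7 payoffs: 40.9250 29.7302 16.5287 0.9610 0.0000 0.0000 0.0000 0.0000
t_6: node(6,0) S=67.8218 payoff=35.5582 vs cont=34.8513 → 35.5582 [stop]  node(6,1) S=79.9786 payoff=23.4014 vs cont=22.6945 → 23.4014 [stop]  node(6,2) S=94.3145 payoff=9.0655 vs cont=8.3586 → 9.0655 [stop]  node(6,3) S=111.2200 payoff=0.0000 vs cont=0.4571 → 0.4571 [wait]  node(6,4) S=131.1558 payoff=0.0000 vs cont=0.0000 → 0.0000 [wait]  node(6,5) S=154.6650 payoff=0.0000 vs cont=0.0000 → 0.0000 [wait]  node(6,6) S=182.3881 payoff=0.0000 vs cont=0.0000 → 0.0000 [wait]  ⇒ S*(6)=94.3145
t_5: node(5,0) S=73.6498 payoff=29.7302 vs cont=29.0233 → 29.7302 [stop]  node(5,1) S=86.8513 payoff=16.5287 vs cont=15.8218 → 16.5287 [stop]  node(5,2) S=102.4190 payoff=0.9610 vs cont=4.5482 → 4.5482 [wait]  node(5,3) S=120.7773 payoff=0.0000 vs cont=0.2174 → 0.2174 [wait]  node(5,4) S=142.4261 payoff=0.0000 vs cont=0.0000 → 0.0000 [wait]  node(5,5) S=167.9555 payoff=0.0000 vs cont=0.0000 → 0.0000 [wait]  ⇒ S*(5)=86.8513
t_4: node(4,0) S=79.9786 payoff=23.4014 vs cont=22.6945 → 23.4014 [stop]  node(4,1) S=94.3145 payoff=9.0655 vs cont=10.2152 → 10.2152 [wait]  node(4,2) S=111.2200 payoff=0.0000 vs cont=2.2757 → 2.2757 [wait]  node(4,3) S=131.1558 payoff=0.0000 vs cont=0.1034 → 0.1034 [wait]  node(4,4) S=154.6650 payoff=0.0000 vs cont=0.0000 → 0.0000 [wait]  ⇒ S*(4)=79.9786
t_3: node(3,0) S=86.8513 payoff=16.5287 vs cont=16.4168 → 16.5287 [stop]  node(3,1) S=102.4190 payoff=0.9610 vs cont=6.0362 → 6.0362 [wait]  node(3,2) S=120.7773 payoff=0.0000 vs cont=1.1358 → 1.1358 [wait]  node(3,3) S=142.4261 payoff=0.0000 vs cont=0.0492 → 0.0492 [wait]  ⇒ S*(3)=86.8513
t_2: node(2,0) S=94.3145 payoff=9.0655 vs cont=10.9853 → 10.9853 [wait]  node(2,1) S=111.2200 payoff=0.0000 vs cont=3.4587 → 3.4587 [wait]  node(2,2) S=131.1558 payoff=0.0000 vs cont=0.5657 → 0.5657 [wait]  ⇒ S*(2)=-
t_1: node(1,0) S=102.4190 payoff=0.9610 vs cont=7.0148 → 7.0148 [wait]  node(1,1) S=120.7773 payoff=0.0000 vs cont=1.9378 → 1.9378 [wait]  ⇒ S*(1)=-
t_0: node(0,0) S=111.2200 payoff=0.0000 vs cont=4.3392 → 4.3392 [wait]  ⇒ S*(0)=-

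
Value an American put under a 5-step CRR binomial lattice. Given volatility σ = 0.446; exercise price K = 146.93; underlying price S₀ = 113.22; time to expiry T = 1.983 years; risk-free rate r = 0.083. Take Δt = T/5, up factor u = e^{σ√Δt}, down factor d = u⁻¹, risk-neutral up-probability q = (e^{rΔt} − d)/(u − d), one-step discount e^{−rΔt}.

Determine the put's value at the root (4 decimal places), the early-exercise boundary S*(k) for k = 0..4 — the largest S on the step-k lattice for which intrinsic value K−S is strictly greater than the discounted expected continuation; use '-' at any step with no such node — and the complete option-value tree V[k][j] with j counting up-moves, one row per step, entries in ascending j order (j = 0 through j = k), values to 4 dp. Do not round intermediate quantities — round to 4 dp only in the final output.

price = 41.1711
boundary = - 85.4951 64.5594 85.4951 113.2200
tree:
41.1711
61.4349 22.8163
82.3706 38.2612 8.2403
98.1797 61.4349 16.6668 0.0000
110.1175 82.3706 33.7100 0.0000 0.0000
119.1320 98.1797 61.4349 0.0000 0.0000 0.0000

Δt=0.39660  u=1.32429  d=0.75512  q=0.48904  discount=0.96762
step 5 (expiry): payoffs max(K−S,0) = 119.1320 98.1797 61.4349 0.0000 0.0000 0.0000
step 4: (k=4,j=0): S=36.8125, (K−S)⁺=110.1175, hold=105.3596 ⇒ V=110.1175 exercise | (k=4,j=1): S=64.5594, (K−S)⁺=82.3706, hold=77.6128 ⇒ V=82.3706 exercise | (k=4,j=2): S=113.2200, (K−S)⁺=33.7100, hold=30.3744 ⇒ V=33.7100 exercise | (k=4,j=3): S=198.5578, (K−S)⁺=0.0000, hold=0.0000 ⇒ V=0.0000 continue | (k=4,j=4): S=348.2177, (K−S)⁺=0.0000, hold=0.0000 ⇒ V=0.0000 continue  boundary S*=113.2200
step 3: (k=3,j=0): S=48.7503, (K−S)⁺=98.1797, hold=93.4218 ⇒ V=98.1797 exercise | (k=3,j=1): S=85.4951, (K−S)⁺=61.4349, hold=56.6770 ⇒ V=61.4349 exercise | (k=3,j=2): S=149.9357, (K−S)⁺=0.0000, hold=16.6668 ⇒ V=16.6668 continue | (k=3,j=3): S=262.9474, (K−S)⁺=0.0000, hold=0.0000 ⇒ V=0.0000 continue  boundary S*=85.4951
step 2: (k=2,j=0): S=64.5594, (K−S)⁺=82.3706, hold=77.6128 ⇒ V=82.3706 exercise | (k=2,j=1): S=113.2200, (K−S)⁺=33.7100, hold=38.2612 ⇒ V=38.2612 continue | (k=2,j=2): S=198.5578, (K−S)⁺=0.0000, hold=8.2403 ⇒ V=8.2403 continue  boundary S*=64.5594
step 1: (k=1,j=0): S=85.4951, (K−S)⁺=61.4349, hold=58.8307 ⇒ V=61.4349 exercise | (k=1,j=1): S=149.9357, (K−S)⁺=0.0000, hold=22.8163 ⇒ V=22.8163 continue  boundary S*=85.4951
step 0: (k=0,j=0): S=113.2200, (K−S)⁺=33.7100, hold=41.1711 ⇒ V=41.1711 continue  boundary S*=-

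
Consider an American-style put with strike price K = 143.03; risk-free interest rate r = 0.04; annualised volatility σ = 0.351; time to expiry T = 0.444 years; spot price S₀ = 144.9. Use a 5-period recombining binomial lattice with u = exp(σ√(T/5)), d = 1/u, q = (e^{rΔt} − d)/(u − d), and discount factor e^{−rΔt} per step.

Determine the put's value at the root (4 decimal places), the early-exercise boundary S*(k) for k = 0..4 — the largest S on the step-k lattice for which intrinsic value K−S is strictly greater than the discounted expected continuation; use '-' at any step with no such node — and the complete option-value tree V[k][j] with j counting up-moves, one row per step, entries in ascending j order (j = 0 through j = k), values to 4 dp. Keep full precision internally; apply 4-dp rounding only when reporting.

price = 12.0814
boundary = - - - 105.8748 117.5487
tree:
12.0814
18.2924 5.7266
26.6931 9.7112 1.6350
37.1552 16.0346 3.2226 0.0000
47.6698 25.4813 6.3520 0.0000 0.0000
57.1402 37.1552 12.5202 0.0000 0.0000 0.0000

Δt=0.08880, u=1.11026, d=0.90069, q=0.49085, disc=e^(-rΔt)=0.99645
k=5 terminal: V=max(K-S,0) → 57.1402 37.1552 12.5202 0.0000 0.0000 0.0000
k=4: j=0 S=95.3602 intr=47.6698 cont=47.1627 V=47.6698[EX]; j=1 S=117.5487 intr=25.4813 cont=24.9742 V=25.4813[EX]; j=2 S=144.9000 intr=0.0000 cont=6.3520 V=6.3520[hold]; j=3 S=178.6154 intr=0.0000 cont=0.0000 V=0.0000[hold]; j=4 S=220.1758 intr=0.0000 cont=0.0000 V=0.0000[hold]  S*(4)=117.5487
k=3: j=0 S=105.8748 intr=37.1552 cont=36.6481 V=37.1552[EX]; j=1 S=130.5098 intr=12.5202 cont=16.0346 V=16.0346[hold]; j=2 S=160.8769 intr=0.0000 cont=3.2226 V=3.2226[hold]; j=3 S=198.3099 intr=0.0000 cont=0.0000 V=0.0000[hold]  S*(3)=105.8748
k=2: j=0 S=117.5487 intr=25.4813 cont=26.6931 V=26.6931[hold]; j=1 S=144.9000 intr=0.0000 cont=9.7112 V=9.7112[hold]; j=2 S=178.6154 intr=0.0000 cont=1.6350 V=1.6350[hold]  S*(2)=-
k=1: j=0 S=130.5098 intr=12.5202 cont=18.2924 V=18.2924[hold]; j=1 S=160.8769 intr=0.0000 cont=5.7266 V=5.7266[hold]  S*(1)=-
k=0: j=0 S=144.9000 intr=0.0000 cont=12.0814 V=12.0814[hold]  S*(0)=-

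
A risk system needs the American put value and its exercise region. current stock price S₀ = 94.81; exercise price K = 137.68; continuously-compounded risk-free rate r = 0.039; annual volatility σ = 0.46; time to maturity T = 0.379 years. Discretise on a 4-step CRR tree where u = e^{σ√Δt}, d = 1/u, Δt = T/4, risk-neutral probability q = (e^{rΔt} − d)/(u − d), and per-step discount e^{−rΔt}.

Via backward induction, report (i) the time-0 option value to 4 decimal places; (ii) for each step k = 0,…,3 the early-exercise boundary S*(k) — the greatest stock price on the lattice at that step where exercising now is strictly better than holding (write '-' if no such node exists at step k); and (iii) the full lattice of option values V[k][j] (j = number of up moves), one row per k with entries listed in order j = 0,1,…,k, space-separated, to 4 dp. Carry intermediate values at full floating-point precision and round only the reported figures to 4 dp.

Δt=0.09475, u=1.15211, d=0.86797, q=0.47769, disc=e^(-rΔt)=0.99631
k=4 terminal: V=max(K-S,0) → 83.8681 66.2523 42.8700 11.8333 0.0000
k=3: j=0 S=61.9973 intr=75.6827 cont=75.1749 V=75.6827[EX]; j=1 S=82.2925 intr=55.3875 cont=54.8797 V=55.3875[EX]; j=2 S=109.2315 intr=28.4485 cont=27.9406 V=28.4485[EX]; j=3 S=144.9892 intr=0.0000 cont=6.1579 V=6.1579[hold]  S*(3)=109.2315
k=2: j=0 S=71.4277 intr=66.2523 cont=65.7445 V=66.2523[EX]; j=1 S=94.8100 intr=42.8700 cont=42.3622 V=42.8700[EX]; j=2 S=125.8467 intr=11.8333 cont=17.7348 V=17.7348[hold]  S*(2)=94.8100
k=1: j=0 S=82.2925 intr=55.3875 cont=54.8797 V=55.3875[EX]; j=1 S=109.2315 intr=28.4485 cont=30.7494 V=30.7494[hold]  S*(1)=82.2925
k=0: j=0 S=94.8100 intr=42.8700 cont=43.4572 V=43.4572[hold]  S*(0)=-

price = 43.4572
boundary = - 82.2925 94.8100 109.2315
tree:
43.4572
55.3875 30.7494
66.2523 42.8700 17.7348
75.6827 55.3875 28.4485 6.1579
83.8681 66.2523 42.8700 11.8333 0.0000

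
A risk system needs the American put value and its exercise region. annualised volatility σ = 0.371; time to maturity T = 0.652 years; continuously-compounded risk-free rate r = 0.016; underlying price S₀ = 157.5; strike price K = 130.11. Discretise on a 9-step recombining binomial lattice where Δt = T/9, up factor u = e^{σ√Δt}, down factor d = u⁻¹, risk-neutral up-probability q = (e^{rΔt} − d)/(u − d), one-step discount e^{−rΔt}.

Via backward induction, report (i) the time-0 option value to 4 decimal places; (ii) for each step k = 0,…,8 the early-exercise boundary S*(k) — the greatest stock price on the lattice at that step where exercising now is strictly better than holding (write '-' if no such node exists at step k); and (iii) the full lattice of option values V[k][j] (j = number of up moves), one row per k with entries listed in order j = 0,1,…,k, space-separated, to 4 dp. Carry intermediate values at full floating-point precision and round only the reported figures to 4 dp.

price = 6.7001
boundary = - - - - - - 86.5123 95.5971 105.6360
tree:
6.7001
9.8623 3.3023
14.1719 5.2333 1.2255
19.8030 8.1266 2.1223 0.2601
26.7862 12.3114 3.6281 0.5017 0.0000
34.8993 18.0915 6.1007 0.9675 0.0000 0.0000
43.5977 25.5925 10.0370 1.8657 0.0000 0.0000 0.0000
51.8192 34.5129 16.0234 3.5980 0.0000 0.0000 0.0000 0.0000
59.2594 43.5977 24.4740 6.9386 0.0000 0.0000 0.0000 0.0000 0.0000
65.9925 51.8192 34.5129 13.3809 0.0000 0.0000 0.0000 0.0000 0.0000 0.0000

Δt=0.07244  u=1.10501  d=0.90497  q=0.48085  discount=0.99884
step 9 (expiry): payoffs max(K−S,0) = 65.9925 51.8192 34.5129 13.3809 0.0000 0.0000 0.0000 0.0000 0.0000 0.0000
step 8: (k=8,j=0): S=70.8506, (K−S)⁺=59.2594, hold=59.1087 ⇒ V=59.2594 exercise | (k=8,j=1): S=86.5123, (K−S)⁺=43.5977, hold=43.4470 ⇒ V=43.5977 exercise | (k=8,j=2): S=105.6360, (K−S)⁺=24.4740, hold=24.3233 ⇒ V=24.4740 exercise | (k=8,j=3): S=128.9871, (K−S)⁺=1.1229, hold=6.9386 ⇒ V=6.9386 continue | (k=8,j=4): S=157.5000, (K−S)⁺=0.0000, hold=0.0000 ⇒ V=0.0000 continue | (k=8,j=5): S=192.3157, (K−S)⁺=0.0000, hold=0.0000 ⇒ V=0.0000 continue | (k=8,j=6): S=234.8276, (K−S)⁺=0.0000, hold=0.0000 ⇒ V=0.0000 continue | (k=8,j=7): S=286.7368, (K−S)⁺=0.0000, hold=0.0000 ⇒ V=0.0000 continue | (k=8,j=8): S=350.1206, (K−S)⁺=0.0000, hold=0.0000 ⇒ V=0.0000 continue  boundary S*=105.6360
step 7: (k=7,j=0): S=78.2908, (K−S)⁺=51.8192, hold=51.6685 ⇒ V=51.8192 exercise | (k=7,j=1): S=95.5971, (K−S)⁺=34.5129, hold=34.3621 ⇒ V=34.5129 exercise | (k=7,j=2): S=116.7291, (K−S)⁺=13.3809, hold=16.0234 ⇒ V=16.0234 continue | (k=7,j=3): S=142.5323, (K−S)⁺=0.0000, hold=3.5980 ⇒ V=3.5980 continue | (k=7,j=4): S=174.0394, (K−S)⁺=0.0000, hold=0.0000 ⇒ V=0.0000 continue | (k=7,j=5): S=212.5113, (K−S)⁺=0.0000, hold=0.0000 ⇒ V=0.0000 continue | (k=7,j=6): S=259.4874, (K−S)⁺=0.0000, hold=0.0000 ⇒ V=0.0000 continue | (k=7,j=7): S=316.8477, (K−S)⁺=0.0000, hold=0.0000 ⇒ V=0.0000 continue  boundary S*=95.5971
step 6: (k=6,j=0): S=86.5123, (K−S)⁺=43.5977, hold=43.4470 ⇒ V=43.5977 exercise | (k=6,j=1): S=105.6360, (K−S)⁺=24.4740, hold=25.5925 ⇒ V=25.5925 continue | (k=6,j=2): S=128.9871, (K−S)⁺=1.1229, hold=10.0370 ⇒ V=10.0370 continue | (k=6,j=3): S=157.5000, (K−S)⁺=0.0000, hold=1.8657 ⇒ V=1.8657 continue | (k=6,j=4): S=192.3157, (K−S)⁺=0.0000, hold=0.0000 ⇒ V=0.0000 continue | (k=6,j=5): S=234.8276, (K−S)⁺=0.0000, hold=0.0000 ⇒ V=0.0000 continue | (k=6,j=6): S=286.7368, (K−S)⁺=0.0000, hold=0.0000 ⇒ V=0.0000 continue  boundary S*=86.5123
step 5: (k=5,j=0): S=95.5971, (K−S)⁺=34.5129, hold=34.8993 ⇒ V=34.8993 continue | (k=5,j=1): S=116.7291, (K−S)⁺=13.3809, hold=18.0915 ⇒ V=18.0915 continue | (k=5,j=2): S=142.5323, (K−S)⁺=0.0000, hold=6.1007 ⇒ V=6.1007 continue | (k=5,j=3): S=174.0394, (K−S)⁺=0.0000, hold=0.9675 ⇒ V=0.9675 continue | (k=5,j=4): S=212.5113, (K−S)⁺=0.0000, hold=0.0000 ⇒ V=0.0000 continue | (k=5,j=5): S=259.4874, (K−S)⁺=0.0000, hold=0.0000 ⇒ V=0.0000 continue  boundary S*=-
step 4: (k=4,j=0): S=105.6360, (K−S)⁺=24.4740, hold=26.7862 ⇒ V=26.7862 continue | (k=4,j=1): S=128.9871, (K−S)⁺=1.1229, hold=12.3114 ⇒ V=12.3114 continue | (k=4,j=2): S=157.5000, (K−S)⁺=0.0000, hold=3.6281 ⇒ V=3.6281 continue | (k=4,j=3): S=192.3157, (K−S)⁺=0.0000, hold=0.5017 ⇒ V=0.5017 continue | (k=4,j=4): S=234.8276, (K−S)⁺=0.0000, hold=0.0000 ⇒ V=0.0000 continue  boundary S*=-
step 3: (k=3,j=0): S=116.7291, (K−S)⁺=13.3809, hold=19.8030 ⇒ V=19.8030 continue | (k=3,j=1): S=142.5323, (K−S)⁺=0.0000, hold=8.1266 ⇒ V=8.1266 continue | (k=3,j=2): S=174.0394, (K−S)⁺=0.0000, hold=2.1223 ⇒ V=2.1223 continue | (k=3,j=3): S=212.5113, (K−S)⁺=0.0000, hold=0.2601 ⇒ V=0.2601 continue  boundary S*=-
step 2: (k=2,j=0): S=128.9871, (K−S)⁺=1.1229, hold=14.1719 ⇒ V=14.1719 continue | (k=2,j=1): S=157.5000, (K−S)⁺=0.0000, hold=5.2333 ⇒ V=5.2333 continue | (k=2,j=2): S=192.3157, (K−S)⁺=0.0000, hold=1.2255 ⇒ V=1.2255 continue  boundary S*=-
step 1: (k=1,j=0): S=142.5323, (K−S)⁺=0.0000, hold=9.8623 ⇒ V=9.8623 continue | (k=1,j=1): S=174.0394, (K−S)⁺=0.0000, hold=3.3023 ⇒ V=3.3023 continue  boundary S*=-
step 0: (k=0,j=0): S=157.5000, (K−S)⁺=0.0000, hold=6.7001 ⇒ V=6.7001 continue  boundary S*=-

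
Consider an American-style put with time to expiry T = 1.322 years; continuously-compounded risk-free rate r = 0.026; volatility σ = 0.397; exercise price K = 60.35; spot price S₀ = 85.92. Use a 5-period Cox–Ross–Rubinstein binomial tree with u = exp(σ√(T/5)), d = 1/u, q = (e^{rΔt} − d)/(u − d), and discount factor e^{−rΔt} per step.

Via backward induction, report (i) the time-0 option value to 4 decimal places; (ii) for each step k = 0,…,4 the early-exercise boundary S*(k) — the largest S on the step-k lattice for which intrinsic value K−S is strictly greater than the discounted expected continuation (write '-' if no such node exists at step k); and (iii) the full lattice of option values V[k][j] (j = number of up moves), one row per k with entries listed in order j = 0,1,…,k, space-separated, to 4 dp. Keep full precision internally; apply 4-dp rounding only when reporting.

price = 3.7898
boundary = - - - - 37.9728
tree:
3.7898
6.1936 1.0906
9.8831 2.0561 0.0000
15.2509 3.8763 0.0000 0.0000
22.3772 7.3080 0.0000 0.0000 0.0000
29.3889 13.7777 0.0000 0.0000 0.0000 0.0000

params: Δt=0.26440 u=1.22647 d=0.81535 q=0.46592 e^(-rΔt)=0.99315
t_5 payoffs: 29.3889 13.7777 0.0000 0.0000 0.0000 0.0000
t_4: node(4,0) S=37.9728 payoff=22.3772 vs cont=21.9638 → 22.3772 [stop]  node(4,1) S=57.1194 payoff=3.2306 vs cont=7.3080 → 7.3080 [wait]  node(4,2) S=85.9200 payoff=0.0000 vs cont=0.0000 → 0.0000 [wait]  node(4,3) S=129.2425 payoff=0.0000 vs cont=0.0000 → 0.0000 [wait]  node(4,4) S=194.4089 payoff=0.0000 vs cont=0.0000 → 0.0000 [wait]  ⇒ S*(4)=37.9728
t_3: node(3,0) S=46.5723 payoff=13.7777 vs cont=15.2509 → 15.2509 [wait]  node(3,1) S=70.0549 payoff=0.0000 vs cont=3.8763 → 3.8763 [wait]  node(3,2) S=105.3779 payoff=0.0000 vs cont=0.0000 → 0.0000 [wait]  node(3,3) S=158.5115 payoff=0.0000 vs cont=0.0000 → 0.0000 [wait]  ⇒ S*(3)=-
t_2: node(2,0) S=57.1194 payoff=3.2306 vs cont=9.8831 → 9.8831 [wait]  node(2,1) S=85.9200 payoff=0.0000 vs cont=2.0561 → 2.0561 [wait]  node(2,2) S=129.2425 payoff=0.0000 vs cont=0.0000 → 0.0000 [wait]  ⇒ S*(2)=-
t_1: node(1,0) S=70.0549 payoff=0.0000 vs cont=6.1936 → 6.1936 [wait]  node(1,1) S=105.3779 payoff=0.0000 vs cont=1.0906 → 1.0906 [wait]  ⇒ S*(1)=-
t_0: node(0,0) S=85.9200 payoff=0.0000 vs cont=3.7898 → 3.7898 [wait]  ⇒ S*(0)=-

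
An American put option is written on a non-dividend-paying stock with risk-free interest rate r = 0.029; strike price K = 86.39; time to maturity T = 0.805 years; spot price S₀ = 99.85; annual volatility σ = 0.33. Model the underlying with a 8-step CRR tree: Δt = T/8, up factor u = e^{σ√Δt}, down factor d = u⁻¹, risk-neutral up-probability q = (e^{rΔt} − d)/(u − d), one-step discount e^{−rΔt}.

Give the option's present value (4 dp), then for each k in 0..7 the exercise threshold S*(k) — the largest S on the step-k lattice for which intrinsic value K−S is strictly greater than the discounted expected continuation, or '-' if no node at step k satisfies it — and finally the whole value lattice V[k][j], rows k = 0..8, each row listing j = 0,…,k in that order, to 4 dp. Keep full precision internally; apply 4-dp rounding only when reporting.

Δt=0.10063, u=1.11036, d=0.90061, q=0.48779, disc=e^(-rΔt)=0.99709
k=8 terminal: V=max(K-S,0) → 43.1735 33.1088 20.7000 5.4015 0.0000 0.0000 0.0000 0.0000 0.0000
k=7: j=0 S=47.9857 intr=38.4043 cont=38.1525 V=38.4043[EX]; j=1 S=59.1612 intr=27.2288 cont=26.9771 V=27.2288[EX]; j=2 S=72.9392 intr=13.4508 cont=13.1990 V=13.4508[EX]; j=3 S=89.9261 intr=0.0000 cont=2.7586 V=2.7586[hold]; j=4 S=110.8691 intr=0.0000 cont=0.0000 V=0.0000[hold]; j=5 S=136.6894 intr=0.0000 cont=0.0000 V=0.0000[hold]; j=6 S=168.5231 intr=0.0000 cont=0.0000 V=0.0000[hold]; j=7 S=207.7706 intr=0.0000 cont=0.0000 V=0.0000[hold]  S*(7)=72.9392
k=6: j=0 S=53.2812 intr=33.1088 cont=32.8570 V=33.1088[EX]; j=1 S=65.6900 intr=20.7000 cont=20.4483 V=20.7000[EX]; j=2 S=80.9885 intr=5.4015 cont=8.2113 V=8.2113[hold]; j=3 S=99.8500 intr=0.0000 cont=1.4089 V=1.4089[hold]; j=4 S=123.1041 intr=0.0000 cont=0.0000 V=0.0000[hold]; j=5 S=151.7739 intr=0.0000 cont=0.0000 V=0.0000[hold]; j=6 S=187.1207 intr=0.0000 cont=0.0000 V=0.0000[hold]  S*(6)=65.6900
k=5: j=0 S=59.1612 intr=27.2288 cont=26.9771 V=27.2288[EX]; j=1 S=72.9392 intr=13.4508 cont=14.5656 V=14.5656[hold]; j=2 S=89.9261 intr=0.0000 cont=4.8789 V=4.8789[hold]; j=3 S=110.8691 intr=0.0000 cont=0.7196 V=0.7196[hold]; j=4 S=136.6894 intr=0.0000 cont=0.0000 V=0.0000[hold]; j=5 S=168.5231 intr=0.0000 cont=0.0000 V=0.0000[hold]  S*(5)=59.1612
k=4: j=0 S=65.6900 intr=20.7000 cont=20.9906 V=20.9906[hold]; j=1 S=80.9885 intr=5.4015 cont=9.8119 V=9.8119[hold]; j=2 S=99.8500 intr=0.0000 cont=2.8417 V=2.8417[hold]; j=3 S=123.1041 intr=0.0000 cont=0.3675 V=0.3675[hold]; j=4 S=151.7739 intr=0.0000 cont=0.0000 V=0.0000[hold]  S*(4)=-
k=3: j=0 S=72.9392 intr=13.4508 cont=15.4925 V=15.4925[hold]; j=1 S=89.9261 intr=0.0000 cont=6.3933 V=6.3933[hold]; j=2 S=110.8691 intr=0.0000 cont=1.6301 V=1.6301[hold]; j=3 S=136.6894 intr=0.0000 cont=0.1877 V=0.1877[hold]  S*(3)=-
k=2: j=0 S=80.9885 intr=5.4015 cont=11.0218 V=11.0218[hold]; j=1 S=99.8500 intr=0.0000 cont=4.0580 V=4.0580[hold]; j=2 S=123.1041 intr=0.0000 cont=0.9238 V=0.9238[hold]  S*(2)=-
k=1: j=0 S=89.9261 intr=0.0000 cont=7.6027 V=7.6027[hold]; j=1 S=110.8691 intr=0.0000 cont=2.5218 V=2.5218[hold]  S*(1)=-
k=0: j=0 S=99.8500 intr=0.0000 cont=5.1094 V=5.1094[hold]  S*(0)=-

price = 5.1094
boundary = - - - - - 59.1612 65.6900 72.9392
tree:
5.1094
7.6027 2.5218
11.0218 4.0580 0.9238
15.4925 6.3933 1.6301 0.1877
20.9906 9.8119 2.8417 0.3675 0.0000
27.2288 14.5656 4.8789 0.7196 0.0000 0.0000
33.1088 20.7000 8.2113 1.4089 0.0000 0.0000 0.0000
38.4043 27.2288 13.4508 2.7586 0.0000 0.0000 0.0000 0.0000
43.1735 33.1088 20.7000 5.4015 0.0000 0.0000 0.0000 0.0000 0.0000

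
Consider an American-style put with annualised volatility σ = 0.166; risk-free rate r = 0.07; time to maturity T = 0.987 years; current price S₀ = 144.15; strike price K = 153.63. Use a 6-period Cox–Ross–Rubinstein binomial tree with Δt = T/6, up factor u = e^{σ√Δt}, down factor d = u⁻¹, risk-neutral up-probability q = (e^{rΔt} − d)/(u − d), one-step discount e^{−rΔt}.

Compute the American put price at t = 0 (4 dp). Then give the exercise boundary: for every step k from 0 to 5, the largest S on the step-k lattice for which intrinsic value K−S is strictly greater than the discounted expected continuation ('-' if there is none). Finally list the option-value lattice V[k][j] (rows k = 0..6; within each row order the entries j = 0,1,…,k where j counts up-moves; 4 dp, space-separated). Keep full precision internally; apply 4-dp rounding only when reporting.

params: Δt=0.16450 u=1.06965 d=0.93489 q=0.56912 e^(-rΔt)=0.98855
t_6 payoffs: 57.3856 43.5128 27.6403 9.4800 0.0000 0.0000 0.0000
t_5: node(5,0) S=102.9474 payoff=50.6826 vs cont=48.9237 → 50.6826 [stop]  node(5,1) S=117.7864 payoff=35.8436 vs cont=34.0847 → 35.8436 [stop]  node(5,2) S=134.7643 payoff=18.8657 vs cont=17.1068 → 18.8657 [stop]  node(5,3) S=154.1894 payoff=0.0000 vs cont=4.0380 → 4.0380 [wait]  node(5,4) S=176.4145 payoff=0.0000 vs cont=0.0000 → 0.0000 [wait]  node(5,5) S=201.8431 payoff=0.0000 vs cont=0.0000 → 0.0000 [wait]  ⇒ S*(5)=134.7643
t_4: node(4,0) S=110.1172 payoff=43.5128 vs cont=41.7539 → 43.5128 [stop]  node(4,1) S=125.9897 payoff=27.6403 vs cont=25.8814 → 27.6403 [stop]  node(4,2) S=144.1500 payoff=9.4800 vs cont=10.3076 → 10.3076 [wait]  node(4,3) S=164.9280 payoff=0.0000 vs cont=1.7200 → 1.7200 [wait]  node(4,4) S=188.7010 payoff=0.0000 vs cont=0.0000 → 0.0000 [wait]  ⇒ S*(4)=125.9897
t_3: node(3,0) S=117.7864 payoff=35.8436 vs cont=34.0847 → 35.8436 [stop]  node(3,1) S=134.7643 payoff=18.8657 vs cont=17.5724 → 18.8657 [stop]  node(3,2) S=154.1894 payoff=0.0000 vs cont=5.3582 → 5.3582 [wait]  node(3,3) S=176.4145 payoff=0.0000 vs cont=0.7326 → 0.7326 [wait]  ⇒ S*(3)=134.7643
t_2: node(2,0) S=125.9897 payoff=27.6403 vs cont=25.8814 → 27.6403 [stop]  node(2,1) S=144.1500 payoff=9.4800 vs cont=11.0503 → 11.0503 [wait]  node(2,2) S=164.9280 payoff=0.0000 vs cont=2.6945 → 2.6945 [wait]  ⇒ S*(2)=125.9897
t_1: node(1,0) S=134.7643 payoff=18.8657 vs cont=17.9903 → 18.8657 [stop]  node(1,1) S=154.1894 payoff=0.0000 vs cont=6.2228 → 6.2228 [wait]  ⇒ S*(1)=134.7643
t_0: node(0,0) S=144.1500 payoff=9.4800 vs cont=11.5368 → 11.5368 [wait]  ⇒ S*(0)=-

price = 11.5368
boundary = - 134.7643 125.9897 134.7643 125.9897 134.7643
tree:
11.5368
18.8657 6.2228
27.6403 11.0503 2.6945
35.8436 18.8657 5.3582 0.7326
43.5128 27.6403 10.3076 1.7200 0.0000
50.6826 35.8436 18.8657 4.0380 0.0000 0.0000
57.3856 43.5128 27.6403 9.4800 0.0000 0.0000 0.0000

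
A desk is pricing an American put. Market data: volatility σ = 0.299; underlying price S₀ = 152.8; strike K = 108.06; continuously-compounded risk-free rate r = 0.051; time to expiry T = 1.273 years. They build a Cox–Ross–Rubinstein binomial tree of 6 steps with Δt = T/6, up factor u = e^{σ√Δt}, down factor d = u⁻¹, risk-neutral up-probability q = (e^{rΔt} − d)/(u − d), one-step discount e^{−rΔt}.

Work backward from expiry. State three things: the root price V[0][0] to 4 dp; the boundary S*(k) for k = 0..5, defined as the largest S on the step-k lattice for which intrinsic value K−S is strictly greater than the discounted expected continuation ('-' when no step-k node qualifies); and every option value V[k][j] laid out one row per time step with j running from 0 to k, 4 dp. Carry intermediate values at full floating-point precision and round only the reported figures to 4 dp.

Δt=0.21217, u=1.14766, d=0.87134, q=0.50500, disc=e^(-rΔt)=0.98924
k=6 terminal: V=max(K-S,0) → 41.1876 19.9810 0.0000 0.0000 0.0000 0.0000 0.0000
k=5: j=0 S=76.7466 intr=31.3134 cont=30.1504 V=31.3134[EX]; j=1 S=101.0846 intr=6.9754 cont=9.7843 V=9.7843[hold]; j=2 S=133.1406 intr=0.0000 cont=0.0000 V=0.0000[hold]; j=3 S=175.3623 intr=0.0000 cont=0.0000 V=0.0000[hold]; j=4 S=230.9733 intr=0.0000 cont=0.0000 V=0.0000[hold]; j=5 S=304.2197 intr=0.0000 cont=0.0000 V=0.0000[hold]  S*(5)=76.7466
k=4: j=0 S=88.0790 intr=19.9810 cont=20.2213 V=20.2213[hold]; j=1 S=116.0106 intr=0.0000 cont=4.7911 V=4.7911[hold]; j=2 S=152.8000 intr=0.0000 cont=0.0000 V=0.0000[hold]; j=3 S=201.2560 intr=0.0000 cont=0.0000 V=0.0000[hold]; j=4 S=265.0785 intr=0.0000 cont=0.0000 V=0.0000[hold]  S*(4)=-
k=3: j=0 S=101.0846 intr=6.9754 cont=12.2954 V=12.2954[hold]; j=1 S=133.1406 intr=0.0000 cont=2.3461 V=2.3461[hold]; j=2 S=175.3623 intr=0.0000 cont=0.0000 V=0.0000[hold]; j=3 S=230.9733 intr=0.0000 cont=0.0000 V=0.0000[hold]  S*(3)=-
k=2: j=0 S=116.0106 intr=0.0000 cont=7.1928 V=7.1928[hold]; j=1 S=152.8000 intr=0.0000 cont=1.1488 V=1.1488[hold]; j=2 S=201.2560 intr=0.0000 cont=0.0000 V=0.0000[hold]  S*(2)=-
k=1: j=0 S=133.1406 intr=0.0000 cont=4.0961 V=4.0961[hold]; j=1 S=175.3623 intr=0.0000 cont=0.5626 V=0.5626[hold]  S*(1)=-
k=0: j=0 S=152.8000 intr=0.0000 cont=2.2868 V=2.2868[hold]  S*(0)=-

price = 2.2868
boundary = - - - - - 76.7466
tree:
2.2868
4.0961 0.5626
7.1928 1.1488 0.0000
12.2954 2.3461 0.0000 0.0000
20.2213 4.7911 0.0000 0.0000 0.0000
31.3134 9.7843 0.0000 0.0000 0.0000 0.0000
41.1876 19.9810 0.0000 0.0000 0.0000 0.0000 0.0000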